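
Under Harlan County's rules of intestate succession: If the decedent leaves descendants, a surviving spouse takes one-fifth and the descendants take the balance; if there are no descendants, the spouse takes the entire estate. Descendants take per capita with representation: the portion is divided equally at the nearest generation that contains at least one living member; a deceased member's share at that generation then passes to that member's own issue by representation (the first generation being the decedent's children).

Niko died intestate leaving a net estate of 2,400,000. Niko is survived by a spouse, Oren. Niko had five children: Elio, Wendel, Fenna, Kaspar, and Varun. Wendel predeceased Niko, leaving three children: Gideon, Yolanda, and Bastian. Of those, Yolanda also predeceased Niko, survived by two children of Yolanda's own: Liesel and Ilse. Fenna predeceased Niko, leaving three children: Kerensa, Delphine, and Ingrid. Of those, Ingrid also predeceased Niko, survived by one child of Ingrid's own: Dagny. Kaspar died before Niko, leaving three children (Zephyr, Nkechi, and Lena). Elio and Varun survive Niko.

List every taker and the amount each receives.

Oren: 480,000; Elio: 384,000; Gideon: 128,000; Liesel: 64,000; Ilse: 64,000; Bastian: 128,000; Kerensa: 128,000; Delphine: 128,000; Dagny: 128,000; Zephyr: 128,000; Nkechi: 128,000; Lena: 128,000; Varun: 384,000

Oren takes one-fifth of 2,400,000 = 480,000. The remaining 1,920,000 passes to the descendants.
The descendants' portion (1,920,000) is divided into 5 shares of 384,000: Elio and Varun each take 384,000; Wendel's 384,000 share passes to Wendel's issue; Fenna's 384,000 share passes to Fenna's issue; Kaspar's 384,000 share passes to Kaspar's issue.
Wendel's share (384,000) is divided into 3 shares of 128,000: Gideon and Bastian each take 128,000; Yolanda's 128,000 share passes to Yolanda's issue.
Yolanda's share (128,000) is divided into 2 shares of 64,000: Liesel and Ilse each take 64,000.
Fenna's share (384,000) is divided into 3 shares of 128,000: Kerensa and Delphine each take 128,000; Ingrid's 128,000 share passes to Ingrid's issue.
Ingrid's share (128,000) passes entirely to Dagny.
Kaspar's share (384,000) is divided into 3 shares of 128,000: Zephyr, Nkechi, and Lena each take 128,000.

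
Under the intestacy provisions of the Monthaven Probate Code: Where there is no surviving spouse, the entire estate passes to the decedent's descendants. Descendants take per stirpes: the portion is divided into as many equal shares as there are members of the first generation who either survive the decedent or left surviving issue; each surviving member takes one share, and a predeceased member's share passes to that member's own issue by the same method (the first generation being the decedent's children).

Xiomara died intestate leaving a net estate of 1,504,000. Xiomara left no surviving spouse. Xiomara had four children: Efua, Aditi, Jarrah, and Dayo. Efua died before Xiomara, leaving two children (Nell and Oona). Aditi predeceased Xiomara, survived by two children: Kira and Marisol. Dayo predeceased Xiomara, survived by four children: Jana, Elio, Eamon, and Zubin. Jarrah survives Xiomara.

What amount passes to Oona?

The entire 1,504,000 passes to the descendants.
That amount (1,504,000) is divided into 4 shares of 376,000: Jarrah takes 376,000; Efua's 376,000 share passes to Efua's issue; Aditi's 376,000 share passes to Aditi's issue; Dayo's 376,000 share passes to Dayo's issue.
Efua's share (376,000) is divided into 2 shares of 188,000: Nell and Oona each take 188,000.
Aditi's share (376,000) is divided into 2 shares of 188,000: Kira and Marisol each take 188,000.
Dayo's share (376,000) is divided into 4 shares of 94,000: Jana, Elio, Eamon, and Zubin each take 94,000.

Oona receives 188,000.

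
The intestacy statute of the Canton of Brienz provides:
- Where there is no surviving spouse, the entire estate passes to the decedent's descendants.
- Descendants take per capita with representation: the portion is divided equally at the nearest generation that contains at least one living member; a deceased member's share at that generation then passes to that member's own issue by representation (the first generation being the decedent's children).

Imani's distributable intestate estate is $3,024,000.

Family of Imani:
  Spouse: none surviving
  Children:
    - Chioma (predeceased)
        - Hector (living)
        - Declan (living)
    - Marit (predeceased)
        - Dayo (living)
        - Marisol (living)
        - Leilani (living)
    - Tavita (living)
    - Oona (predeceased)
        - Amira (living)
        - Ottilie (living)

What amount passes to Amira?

The entire $3,024,000 passes to the descendants.
That amount ($3,024,000) is divided into 4 shares of $756,000: Tavita takes $756,000; Chioma's $756,000 share passes to Chioma's issue; Marit's $756,000 share passes to Marit's issue; Oona's $756,000 share passes to Oona's issue.
Chioma's share ($756,000) is divided into 2 shares of $378,000: Hector and Declan each take $378,000.
Marit's share ($756,000) is divided into 3 shares of $252,000: Dayo, Marisol, and Leilani each take $252,000.
Oona's share ($756,000) is divided into 2 shares of $378,000: Amira and Ottilie each take $378,000.

Amira receives $378,000.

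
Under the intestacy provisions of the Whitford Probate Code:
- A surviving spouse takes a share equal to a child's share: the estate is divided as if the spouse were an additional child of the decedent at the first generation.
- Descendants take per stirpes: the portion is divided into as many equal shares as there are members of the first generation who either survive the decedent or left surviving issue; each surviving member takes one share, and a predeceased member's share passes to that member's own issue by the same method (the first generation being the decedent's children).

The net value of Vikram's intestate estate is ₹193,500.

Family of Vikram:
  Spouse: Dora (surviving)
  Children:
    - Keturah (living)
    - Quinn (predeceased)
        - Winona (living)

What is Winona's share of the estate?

The spouse counts as an additional share at the children's level, so there are 3 primary shares of ₹64,500. Dora takes one such share (₹64,500).
The children's combined portion (₹129,000) is divided into 2 shares of ₹64,500: Keturah takes ₹64,500; Quinn's ₹64,500 share passes to Quinn's issue.
Quinn's share (₹64,500) passes entirely to Winona.

Winona receives ₹64,500.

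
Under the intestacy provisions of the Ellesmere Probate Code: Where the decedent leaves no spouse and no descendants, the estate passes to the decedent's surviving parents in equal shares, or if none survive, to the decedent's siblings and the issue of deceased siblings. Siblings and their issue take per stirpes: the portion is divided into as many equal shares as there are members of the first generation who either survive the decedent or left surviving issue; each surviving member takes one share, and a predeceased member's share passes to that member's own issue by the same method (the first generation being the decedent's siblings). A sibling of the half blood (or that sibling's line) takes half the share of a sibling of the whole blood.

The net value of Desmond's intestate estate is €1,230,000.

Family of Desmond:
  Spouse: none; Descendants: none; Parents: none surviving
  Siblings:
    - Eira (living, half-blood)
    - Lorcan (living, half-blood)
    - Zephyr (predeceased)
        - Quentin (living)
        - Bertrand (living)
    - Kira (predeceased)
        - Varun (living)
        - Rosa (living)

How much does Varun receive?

The entire €1,230,000 passes to the siblings and their issue.
Counting each half-blood sibling's line as half a unit, there are 3 units in €1,230,000, so one unit is €410,000. Whole-blood lines (Zephyr and Kira) take €410,000 each; half-blood lines (Eira and Lorcan) take €205,000 each.
Zephyr's share (€410,000) is divided into 2 shares of €205,000: Quentin and Bertrand each take €205,000.
Kira's share (€410,000) is divided into 2 shares of €205,000: Varun and Rosa each take €205,000.

Varun receives €205,000.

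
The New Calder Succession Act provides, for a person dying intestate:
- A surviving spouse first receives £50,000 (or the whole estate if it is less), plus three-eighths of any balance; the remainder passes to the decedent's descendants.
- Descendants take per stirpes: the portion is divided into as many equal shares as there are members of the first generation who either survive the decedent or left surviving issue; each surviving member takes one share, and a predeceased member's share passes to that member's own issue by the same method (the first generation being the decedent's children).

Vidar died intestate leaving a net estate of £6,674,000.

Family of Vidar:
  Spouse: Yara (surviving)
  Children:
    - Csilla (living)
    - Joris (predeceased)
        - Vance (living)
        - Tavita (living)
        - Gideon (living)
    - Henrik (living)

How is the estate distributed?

Yara first takes £50,000, leaving a balance of £6,624,000. Yara then takes three-eighths of the balance (£2,484,000), for a total of £2,534,000. The remaining £4,140,000 passes to the descendants.
The descendants' portion (£4,140,000) is divided into 3 shares of £1,380,000: Csilla and Henrik each take £1,380,000; Joris's £1,380,000 share passes to Joris's issue.
Joris's share (£1,380,000) is divided into 3 shares of £460,000: Vance, Tavita, and Gideon each take £460,000.

Yara: £2,534,000; Csilla: £1,380,000; Vance: £460,000; Tavita: £460,000; Gideon: £460,000; Henrik: £1,380,000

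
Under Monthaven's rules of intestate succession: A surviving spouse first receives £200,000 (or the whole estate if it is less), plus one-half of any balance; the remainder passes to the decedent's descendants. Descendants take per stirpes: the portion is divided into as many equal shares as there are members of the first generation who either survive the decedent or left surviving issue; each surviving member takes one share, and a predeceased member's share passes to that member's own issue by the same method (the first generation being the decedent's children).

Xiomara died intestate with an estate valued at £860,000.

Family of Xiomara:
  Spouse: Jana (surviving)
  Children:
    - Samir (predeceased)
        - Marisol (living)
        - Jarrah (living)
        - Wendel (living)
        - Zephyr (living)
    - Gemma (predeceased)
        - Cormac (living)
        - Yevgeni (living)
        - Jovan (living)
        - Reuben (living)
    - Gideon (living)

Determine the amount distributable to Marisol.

Jana first takes £200,000, leaving a balance of £660,000. Jana then takes one-half of the balance (£330,000), for a total of £530,000. The remaining £330,000 passes to the descendants.
The descendants' portion (£330,000) is divided into 3 shares of £110,000: Gideon takes £110,000; Samir's £110,000 share passes to Samir's issue; Gemma's £110,000 share passes to Gemma's issue.
Samir's share (£110,000) is divided into 4 shares of £27,500: Marisol, Jarrah, Wendel, and Zephyr each take £27,500.
Gemma's share (£110,000) is divided into 4 shares of £27,500: Cormac, Yevgeni, Jovan, and Reuben each take £27,500.

Marisol receives £27,500.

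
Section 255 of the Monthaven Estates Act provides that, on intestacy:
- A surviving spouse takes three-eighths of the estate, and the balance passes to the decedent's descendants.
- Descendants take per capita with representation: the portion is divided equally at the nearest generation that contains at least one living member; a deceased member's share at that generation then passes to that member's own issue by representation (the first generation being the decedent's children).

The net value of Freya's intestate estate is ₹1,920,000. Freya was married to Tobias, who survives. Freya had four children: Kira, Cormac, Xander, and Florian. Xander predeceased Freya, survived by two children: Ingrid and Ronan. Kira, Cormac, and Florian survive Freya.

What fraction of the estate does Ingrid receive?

Ingrid receives 5/64 of the estate.

Tobias takes three-eighths of ₹1,920,000 = ₹720,000. The remaining ₹1,200,000 passes to the descendants.
The descendants' portion (₹1,200,000) is divided into 4 shares of ₹300,000: Kira, Cormac, and Florian each take ₹300,000; Xander's ₹300,000 share passes to Xander's issue.
Xander's share (₹300,000) is divided into 2 shares of ₹150,000: Ingrid and Ronan each take ₹150,000.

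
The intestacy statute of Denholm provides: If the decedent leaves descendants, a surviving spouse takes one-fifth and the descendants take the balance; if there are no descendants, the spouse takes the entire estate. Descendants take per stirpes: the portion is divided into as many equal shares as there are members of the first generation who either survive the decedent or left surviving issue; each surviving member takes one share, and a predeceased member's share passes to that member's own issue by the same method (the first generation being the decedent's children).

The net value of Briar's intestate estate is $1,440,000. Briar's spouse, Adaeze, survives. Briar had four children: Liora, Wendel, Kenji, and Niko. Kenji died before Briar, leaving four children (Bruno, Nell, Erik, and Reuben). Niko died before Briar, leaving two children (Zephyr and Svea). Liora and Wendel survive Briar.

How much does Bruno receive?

Adaeze takes one-fifth of $1,440,000 = $288,000. The remaining $1,152,000 passes to the descendants.
The descendants' portion ($1,152,000) is divided into 4 shares of $288,000: Liora and Wendel each take $288,000; Kenji's $288,000 share passes to Kenji's issue; Niko's $288,000 share passes to Niko's issue.
Kenji's share ($288,000) is divided into 4 shares of $72,000: Bruno, Nell, Erik, and Reuben each take $72,000.
Niko's share ($288,000) is divided into 2 shares of $144,000: Zephyr and Svea each take $144,000.

Bruno receives $72,000.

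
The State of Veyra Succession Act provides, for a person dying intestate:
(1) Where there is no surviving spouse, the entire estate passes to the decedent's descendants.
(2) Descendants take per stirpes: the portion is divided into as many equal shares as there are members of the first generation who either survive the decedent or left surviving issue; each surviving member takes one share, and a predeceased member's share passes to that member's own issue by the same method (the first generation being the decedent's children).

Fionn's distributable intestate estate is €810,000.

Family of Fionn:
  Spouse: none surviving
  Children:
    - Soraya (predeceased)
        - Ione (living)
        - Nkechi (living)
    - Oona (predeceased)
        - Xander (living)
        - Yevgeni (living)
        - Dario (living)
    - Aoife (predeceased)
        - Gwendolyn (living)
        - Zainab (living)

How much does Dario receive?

Dario receives €90,000.

The entire €810,000 passes to the descendants.
That amount (€810,000) is divided into 3 shares of €270,000: Soraya's €270,000 share passes to Soraya's issue; Oona's €270,000 share passes to Oona's issue; Aoife's €270,000 share passes to Aoife's issue.
Soraya's share (€270,000) is divided into 2 shares of €135,000: Ione and Nkechi each take €135,000.
Oona's share (€270,000) is divided into 3 shares of €90,000: Xander, Yevgeni, and Dario each take €90,000.
Aoife's share (€270,000) is divided into 2 shares of €135,000: Gwendolyn and Zainab each take €135,000.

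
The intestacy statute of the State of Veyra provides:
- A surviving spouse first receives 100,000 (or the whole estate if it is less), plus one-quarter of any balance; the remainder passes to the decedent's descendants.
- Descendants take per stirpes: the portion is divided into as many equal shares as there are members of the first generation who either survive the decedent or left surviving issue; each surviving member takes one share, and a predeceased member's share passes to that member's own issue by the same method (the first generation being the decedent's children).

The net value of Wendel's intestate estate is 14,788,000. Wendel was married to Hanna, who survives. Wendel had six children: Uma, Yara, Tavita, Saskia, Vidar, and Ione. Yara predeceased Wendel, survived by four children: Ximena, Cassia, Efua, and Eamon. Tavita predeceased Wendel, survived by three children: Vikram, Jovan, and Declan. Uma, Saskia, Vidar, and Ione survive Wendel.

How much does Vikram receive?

Hanna first takes 100,000, leaving a balance of 14,688,000. Hanna then takes one-quarter of the balance (3,672,000), for a total of 3,772,000. The remaining 11,016,000 passes to the descendants.
The descendants' portion (11,016,000) is divided into 6 shares of 1,836,000: Uma, Saskia, Vidar, and Ione each take 1,836,000; Yara's 1,836,000 share passes to Yara's issue; Tavita's 1,836,000 share passes to Tavita's issue.
Yara's share (1,836,000) is divided into 4 shares of 459,000: Ximena, Cassia, Efua, and Eamon each take 459,000.
Tavita's share (1,836,000) is divided into 3 shares of 612,000: Vikram, Jovan, and Declan each take 612,000.

Vikram receives 612,000.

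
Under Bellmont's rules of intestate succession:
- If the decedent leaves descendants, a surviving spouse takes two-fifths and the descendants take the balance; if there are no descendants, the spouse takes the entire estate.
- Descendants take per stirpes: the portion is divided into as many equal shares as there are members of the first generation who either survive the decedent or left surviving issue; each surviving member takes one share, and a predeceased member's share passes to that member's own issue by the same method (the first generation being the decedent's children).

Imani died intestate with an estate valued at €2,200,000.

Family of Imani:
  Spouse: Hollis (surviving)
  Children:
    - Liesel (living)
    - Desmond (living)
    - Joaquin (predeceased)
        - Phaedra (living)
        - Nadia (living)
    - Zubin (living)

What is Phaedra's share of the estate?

Phaedra receives €165,000.

Hollis takes two-fifths of €2,200,000 = €880,000. The remaining €1,320,000 passes to the descendants.
The descendants' portion (€1,320,000) is divided into 4 shares of €330,000: Liesel, Desmond, and Zubin each take €330,000; Joaquin's €330,000 share passes to Joaquin's issue.
Joaquin's share (€330,000) is divided into 2 shares of €165,000: Phaedra and Nadia each take €165,000.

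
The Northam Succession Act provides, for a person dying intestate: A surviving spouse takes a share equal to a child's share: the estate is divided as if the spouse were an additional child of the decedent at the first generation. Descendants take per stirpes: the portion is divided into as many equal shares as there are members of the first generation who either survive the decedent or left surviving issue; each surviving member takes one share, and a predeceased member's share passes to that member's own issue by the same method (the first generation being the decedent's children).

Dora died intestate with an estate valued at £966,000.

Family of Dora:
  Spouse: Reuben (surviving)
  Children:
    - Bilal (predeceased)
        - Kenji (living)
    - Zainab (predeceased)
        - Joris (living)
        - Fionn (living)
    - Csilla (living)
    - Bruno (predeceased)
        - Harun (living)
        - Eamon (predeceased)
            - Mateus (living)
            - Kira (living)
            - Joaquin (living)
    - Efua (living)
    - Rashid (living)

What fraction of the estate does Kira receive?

The spouse counts as an additional share at the children's level, so there are 7 primary shares of £138,000. Reuben takes one such share (£138,000).
The children's combined portion (£828,000) is divided into 6 shares of £138,000: Csilla, Efua, and Rashid each take £138,000; Bilal's £138,000 share passes to Bilal's issue; Zainab's £138,000 share passes to Zainab's issue; Bruno's £138,000 share passes to Bruno's issue.
Bilal's share (£138,000) passes entirely to Kenji.
Zainab's share (£138,000) is divided into 2 shares of £69,000: Joris and Fionn each take £69,000.
Bruno's share (£138,000) is divided into 2 shares of £69,000: Harun takes £69,000; Eamon's £69,000 share passes to Eamon's issue.
Eamon's share (£69,000) is divided into 3 shares of £23,000: Mateus, Kira, and Joaquin each take £23,000.

Kira receives 1/42 of the estate.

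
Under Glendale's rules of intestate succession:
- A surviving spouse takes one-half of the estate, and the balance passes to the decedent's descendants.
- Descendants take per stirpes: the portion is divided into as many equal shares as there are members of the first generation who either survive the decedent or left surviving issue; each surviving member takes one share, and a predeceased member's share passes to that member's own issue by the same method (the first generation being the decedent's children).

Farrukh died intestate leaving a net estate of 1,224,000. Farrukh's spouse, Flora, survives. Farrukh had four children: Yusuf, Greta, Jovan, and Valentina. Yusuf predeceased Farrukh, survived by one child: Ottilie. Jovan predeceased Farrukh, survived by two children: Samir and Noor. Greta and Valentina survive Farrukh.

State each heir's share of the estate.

Flora takes one-half of 1,224,000 = 612,000. The remaining 612,000 passes to the descendants.
The descendants' portion (612,000) is divided into 4 shares of 153,000: Greta and Valentina each take 153,000; Yusuf's 153,000 share passes to Yusuf's issue; Jovan's 153,000 share passes to Jovan's issue.
Yusuf's share (153,000) passes entirely to Ottilie.
Jovan's share (153,000) is divided into 2 shares of 76,500: Samir and Noor each take 76,500.

Flora: 612,000; Ottilie: 153,000; Greta: 153,000; Samir: 76,500; Noor: 76,500; Valentina: 153,000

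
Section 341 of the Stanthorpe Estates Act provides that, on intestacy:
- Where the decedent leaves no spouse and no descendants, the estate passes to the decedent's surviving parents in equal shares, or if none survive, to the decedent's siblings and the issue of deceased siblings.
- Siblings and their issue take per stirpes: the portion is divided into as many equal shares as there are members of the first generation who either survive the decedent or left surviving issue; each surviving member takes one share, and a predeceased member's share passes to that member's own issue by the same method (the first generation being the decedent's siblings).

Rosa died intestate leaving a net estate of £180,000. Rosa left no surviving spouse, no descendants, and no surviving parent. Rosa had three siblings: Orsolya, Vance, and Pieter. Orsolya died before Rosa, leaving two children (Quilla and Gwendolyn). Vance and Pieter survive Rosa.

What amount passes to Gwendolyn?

The entire £180,000 passes to the siblings and their issue.
That amount (£180,000) is divided into 3 shares of £60,000: Vance and Pieter each take £60,000; Orsolya's £60,000 share passes to Orsolya's issue.
Orsolya's share (£60,000) is divided into 2 shares of £30,000: Quilla and Gwendolyn each take £30,000.

Gwendolyn receives £30,000.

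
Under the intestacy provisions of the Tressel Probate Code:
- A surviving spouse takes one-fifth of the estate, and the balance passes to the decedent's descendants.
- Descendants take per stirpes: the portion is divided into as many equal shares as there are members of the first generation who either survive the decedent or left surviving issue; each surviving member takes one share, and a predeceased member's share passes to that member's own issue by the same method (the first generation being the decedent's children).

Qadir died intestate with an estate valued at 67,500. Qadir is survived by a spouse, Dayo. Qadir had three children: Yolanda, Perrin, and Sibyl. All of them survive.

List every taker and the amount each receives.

Dayo: 13,500; Yolanda: 18,000; Perrin: 18,000; Sibyl: 18,000

Dayo takes one-fifth of 67,500 = 13,500. The remaining 54,000 passes to the descendants.
The descendants' portion (54,000) is divided into 3 shares of 18,000: Yolanda, Perrin, and Sibyl each take 18,000.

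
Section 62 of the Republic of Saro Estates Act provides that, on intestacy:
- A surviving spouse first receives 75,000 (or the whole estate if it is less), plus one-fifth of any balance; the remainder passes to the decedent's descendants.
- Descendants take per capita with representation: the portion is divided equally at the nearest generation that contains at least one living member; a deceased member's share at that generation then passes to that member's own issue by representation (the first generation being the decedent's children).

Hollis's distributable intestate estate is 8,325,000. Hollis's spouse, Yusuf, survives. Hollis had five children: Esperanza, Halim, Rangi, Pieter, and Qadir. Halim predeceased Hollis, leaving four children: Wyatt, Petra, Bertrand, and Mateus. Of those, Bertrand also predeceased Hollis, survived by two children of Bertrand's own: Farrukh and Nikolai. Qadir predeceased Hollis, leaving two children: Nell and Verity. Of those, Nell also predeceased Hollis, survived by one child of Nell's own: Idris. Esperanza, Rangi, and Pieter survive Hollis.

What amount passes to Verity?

Yusuf first takes 75,000, leaving a balance of 8,250,000. Yusuf then takes one-fifth of the balance (1,650,000), for a total of 1,725,000. The remaining 6,600,000 passes to the descendants.
The descendants' portion (6,600,000) is divided into 5 shares of 1,320,000: Esperanza, Rangi, and Pieter each take 1,320,000; Halim's 1,320,000 share passes to Halim's issue; Qadir's 1,320,000 share passes to Qadir's issue.
Halim's share (1,320,000) is divided into 4 shares of 330,000: Wyatt, Petra, and Mateus each take 330,000; Bertrand's 330,000 share passes to Bertrand's issue.
Bertrand's share (330,000) is divided into 2 shares of 165,000: Farrukh and Nikolai each take 165,000.
Qadir's share (1,320,000) is divided into 2 shares of 660,000: Verity takes 660,000; Nell's 660,000 share passes to Nell's issue.
Nell's share (660,000) passes entirely to Idris.

Verity receives 660,000.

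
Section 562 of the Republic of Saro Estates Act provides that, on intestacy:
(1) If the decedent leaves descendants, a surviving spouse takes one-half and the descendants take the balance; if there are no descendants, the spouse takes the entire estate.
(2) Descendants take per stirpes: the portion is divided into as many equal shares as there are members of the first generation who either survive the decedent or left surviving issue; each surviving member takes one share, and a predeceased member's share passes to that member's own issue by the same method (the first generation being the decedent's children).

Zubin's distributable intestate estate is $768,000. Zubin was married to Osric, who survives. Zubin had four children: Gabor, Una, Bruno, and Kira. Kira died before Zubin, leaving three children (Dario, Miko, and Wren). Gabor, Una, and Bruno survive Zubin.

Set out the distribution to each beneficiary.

Osric: $384,000; Gabor: $96,000; Una: $96,000; Bruno: $96,000; Dario: $32,000; Miko: $32,000; Wren: $32,000

Osric takes one-half of $768,000 = $384,000. The remaining $384,000 passes to the descendants.
The descendants' portion ($384,000) is divided into 4 shares of $96,000: Gabor, Una, and Bruno each take $96,000; Kira's $96,000 share passes to Kira's issue.
Kira's share ($96,000) is divided into 3 shares of $32,000: Dario, Miko, and Wren each take $32,000.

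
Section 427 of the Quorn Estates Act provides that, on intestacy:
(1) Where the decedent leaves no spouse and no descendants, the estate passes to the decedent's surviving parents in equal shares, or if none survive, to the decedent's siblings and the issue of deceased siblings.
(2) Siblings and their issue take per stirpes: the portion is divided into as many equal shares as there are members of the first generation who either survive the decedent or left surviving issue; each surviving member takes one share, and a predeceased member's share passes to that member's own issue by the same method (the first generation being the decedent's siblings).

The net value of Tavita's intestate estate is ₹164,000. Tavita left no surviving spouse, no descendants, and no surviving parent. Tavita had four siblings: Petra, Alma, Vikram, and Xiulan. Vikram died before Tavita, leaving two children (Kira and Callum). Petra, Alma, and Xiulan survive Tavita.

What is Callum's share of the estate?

Callum receives ₹20,500.

The entire ₹164,000 passes to the siblings and their issue.
That amount (₹164,000) is divided into 4 shares of ₹41,000: Petra, Alma, and Xiulan each take ₹41,000; Vikram's ₹41,000 share passes to Vikram's issue.
Vikram's share (₹41,000) is divided into 2 shares of ₹20,500: Kira and Callum each take ₹20,500.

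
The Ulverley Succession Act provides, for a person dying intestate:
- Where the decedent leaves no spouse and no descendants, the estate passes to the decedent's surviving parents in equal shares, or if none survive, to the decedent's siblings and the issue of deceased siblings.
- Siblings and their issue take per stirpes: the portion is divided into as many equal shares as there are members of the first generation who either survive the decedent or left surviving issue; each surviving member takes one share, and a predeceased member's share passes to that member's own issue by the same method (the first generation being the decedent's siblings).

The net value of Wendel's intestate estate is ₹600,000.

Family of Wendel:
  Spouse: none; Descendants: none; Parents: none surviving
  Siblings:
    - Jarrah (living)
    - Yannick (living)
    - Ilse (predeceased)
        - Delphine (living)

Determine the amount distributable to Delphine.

Delphine receives ₹200,000.

The entire ₹600,000 passes to the siblings and their issue.
That amount (₹600,000) is divided into 3 shares of ₹200,000: Jarrah and Yannick each take ₹200,000; Ilse's ₹200,000 share passes to Ilse's issue.
Ilse's share (₹200,000) passes entirely to Delphine.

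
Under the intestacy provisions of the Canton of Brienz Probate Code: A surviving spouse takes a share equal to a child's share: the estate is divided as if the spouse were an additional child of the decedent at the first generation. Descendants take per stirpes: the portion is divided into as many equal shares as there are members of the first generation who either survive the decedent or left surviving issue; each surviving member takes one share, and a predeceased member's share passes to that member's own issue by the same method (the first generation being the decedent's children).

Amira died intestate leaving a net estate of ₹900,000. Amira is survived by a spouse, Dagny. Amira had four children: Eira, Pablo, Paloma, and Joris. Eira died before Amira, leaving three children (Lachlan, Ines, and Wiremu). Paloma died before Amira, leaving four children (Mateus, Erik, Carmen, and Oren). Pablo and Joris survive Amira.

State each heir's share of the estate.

Dagny: ₹180,000; Lachlan: ₹60,000; Ines: ₹60,000; Wiremu: ₹60,000; Pablo: ₹180,000; Mateus: ₹45,000; Erik: ₹45,000; Carmen: ₹45,000; Oren: ₹45,000; Joris: ₹180,000

The spouse counts as an additional share at the children's level, so there are 5 primary shares of ₹180,000. Dagny takes one such share (₹180,000).
The children's combined portion (₹720,000) is divided into 4 shares of ₹180,000: Pablo and Joris each take ₹180,000; Eira's ₹180,000 share passes to Eira's issue; Paloma's ₹180,000 share passes to Paloma's issue.
Eira's share (₹180,000) is divided into 3 shares of ₹60,000: Lachlan, Ines, and Wiremu each take ₹60,000.
Paloma's share (₹180,000) is divided into 4 shares of ₹45,000: Mateus, Erik, Carmen, and Oren each take ₹45,000.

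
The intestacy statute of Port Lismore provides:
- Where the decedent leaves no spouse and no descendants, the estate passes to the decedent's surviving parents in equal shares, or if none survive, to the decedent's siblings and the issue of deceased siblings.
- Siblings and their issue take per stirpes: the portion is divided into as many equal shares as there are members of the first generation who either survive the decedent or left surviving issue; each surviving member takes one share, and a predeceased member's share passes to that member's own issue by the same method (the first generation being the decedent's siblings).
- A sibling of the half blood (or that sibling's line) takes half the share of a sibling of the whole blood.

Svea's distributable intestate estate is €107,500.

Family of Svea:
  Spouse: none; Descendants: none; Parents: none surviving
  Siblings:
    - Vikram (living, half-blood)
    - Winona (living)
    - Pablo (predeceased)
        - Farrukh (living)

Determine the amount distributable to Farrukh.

Farrukh receives €43,000.

The entire €107,500 passes to the siblings and their issue.
Counting each half-blood sibling's line as half a unit, there are 5/2 units in €107,500, so one unit is €43,000. Whole-blood lines (Winona and Pablo) take €43,000 each; half-blood lines (Vikram) take €21,500 each.
Pablo's share (€43,000) passes entirely to Farrukh.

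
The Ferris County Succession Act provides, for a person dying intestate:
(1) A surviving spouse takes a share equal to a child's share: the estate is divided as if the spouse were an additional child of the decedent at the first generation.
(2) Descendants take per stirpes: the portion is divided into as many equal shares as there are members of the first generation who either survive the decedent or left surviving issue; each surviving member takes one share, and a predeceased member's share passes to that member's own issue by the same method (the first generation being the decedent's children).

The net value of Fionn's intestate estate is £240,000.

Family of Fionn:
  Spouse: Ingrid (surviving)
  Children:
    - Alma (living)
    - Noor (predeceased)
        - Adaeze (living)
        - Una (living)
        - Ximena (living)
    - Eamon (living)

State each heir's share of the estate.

The spouse counts as an additional share at the children's level, so there are 4 primary shares of £60,000. Ingrid takes one such share (£60,000).
The children's combined portion (£180,000) is divided into 3 shares of £60,000: Alma and Eamon each take £60,000; Noor's £60,000 share passes to Noor's issue.
Noor's share (£60,000) is divided into 3 shares of £20,000: Adaeze, Una, and Ximena each take £20,000.

Ingrid: £60,000; Alma: £60,000; Adaeze: £20,000; Una: £20,000; Ximena: £20,000; Eamon: £60,000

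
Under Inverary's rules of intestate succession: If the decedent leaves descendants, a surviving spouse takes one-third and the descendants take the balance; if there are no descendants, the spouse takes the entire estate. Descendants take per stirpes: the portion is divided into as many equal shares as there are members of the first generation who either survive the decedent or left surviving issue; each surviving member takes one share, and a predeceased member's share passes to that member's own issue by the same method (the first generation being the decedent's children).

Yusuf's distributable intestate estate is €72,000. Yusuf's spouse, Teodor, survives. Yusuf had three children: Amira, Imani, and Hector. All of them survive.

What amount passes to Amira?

Amira receives €16,000.

Teodor takes one-third of €72,000 = €24,000. The remaining €48,000 passes to the descendants.
The descendants' portion (€48,000) is divided into 3 shares of €16,000: Amira, Imani, and Hector each take €16,000.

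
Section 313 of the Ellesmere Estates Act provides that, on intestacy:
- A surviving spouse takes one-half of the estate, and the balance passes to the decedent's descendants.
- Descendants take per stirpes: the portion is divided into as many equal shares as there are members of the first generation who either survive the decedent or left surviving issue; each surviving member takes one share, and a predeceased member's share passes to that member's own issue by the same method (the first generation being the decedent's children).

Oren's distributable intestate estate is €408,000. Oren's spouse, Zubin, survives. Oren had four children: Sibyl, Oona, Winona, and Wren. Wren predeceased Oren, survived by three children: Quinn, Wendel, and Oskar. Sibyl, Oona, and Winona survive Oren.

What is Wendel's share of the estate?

Wendel receives €17,000.

Zubin takes one-half of €408,000 = €204,000. The remaining €204,000 passes to the descendants.
The descendants' portion (€204,000) is divided into 4 shares of €51,000: Sibyl, Oona, and Winona each take €51,000; Wren's €51,000 share passes to Wren's issue.
Wren's share (€51,000) is divided into 3 shares of €17,000: Quinn, Wendel, and Oskar each take €17,000.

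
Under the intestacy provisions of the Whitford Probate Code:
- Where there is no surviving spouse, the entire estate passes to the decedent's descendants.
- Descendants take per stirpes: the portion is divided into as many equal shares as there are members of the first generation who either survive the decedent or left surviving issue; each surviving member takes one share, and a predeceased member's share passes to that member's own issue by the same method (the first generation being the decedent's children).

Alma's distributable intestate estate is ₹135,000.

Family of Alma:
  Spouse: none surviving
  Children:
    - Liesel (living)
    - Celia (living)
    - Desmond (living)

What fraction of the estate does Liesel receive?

Liesel receives 1/3 of the estate.

The entire ₹135,000 passes to the descendants.
That amount (₹135,000) is divided into 3 shares of ₹45,000: Liesel, Celia, and Desmond each take ₹45,000.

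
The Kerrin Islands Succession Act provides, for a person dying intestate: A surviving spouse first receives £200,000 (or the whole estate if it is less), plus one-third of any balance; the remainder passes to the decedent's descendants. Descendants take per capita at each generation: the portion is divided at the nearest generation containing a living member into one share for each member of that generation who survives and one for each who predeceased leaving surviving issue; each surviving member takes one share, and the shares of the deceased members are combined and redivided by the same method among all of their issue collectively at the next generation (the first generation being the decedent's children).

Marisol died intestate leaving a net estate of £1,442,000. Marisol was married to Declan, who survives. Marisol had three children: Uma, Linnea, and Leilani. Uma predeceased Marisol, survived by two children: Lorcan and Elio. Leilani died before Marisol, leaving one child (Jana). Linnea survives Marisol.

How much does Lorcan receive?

Declan first takes £200,000, leaving a balance of £1,242,000. Declan then takes one-third of the balance (£414,000), for a total of £614,000. The remaining £828,000 passes to the descendants.
The descendants' portion (£828,000) is divided at the children's generation into 3 shares of £276,000. Linnea takes £276,000. The 2 shares of the deceased (Uma and Leilani) are combined into a pool of £552,000.
That pool (£552,000) is divided at the grandchildren's generation equally among Lorcan, Elio, and Jana: £184,000 each.

Lorcan receives £184,000.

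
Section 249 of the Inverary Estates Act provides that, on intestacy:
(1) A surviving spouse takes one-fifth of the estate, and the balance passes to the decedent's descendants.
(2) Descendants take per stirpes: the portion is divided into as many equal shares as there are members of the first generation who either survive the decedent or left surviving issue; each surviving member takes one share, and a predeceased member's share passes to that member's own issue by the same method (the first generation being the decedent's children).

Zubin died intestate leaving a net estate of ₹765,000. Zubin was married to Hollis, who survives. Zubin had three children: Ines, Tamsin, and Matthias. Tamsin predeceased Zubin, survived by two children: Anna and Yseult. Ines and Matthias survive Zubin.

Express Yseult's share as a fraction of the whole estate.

Hollis takes one-fifth of ₹765,000 = ₹153,000. The remaining ₹612,000 passes to the descendants.
The descendants' portion (₹612,000) is divided into 3 shares of ₹204,000: Ines and Matthias each take ₹204,000; Tamsin's ₹204,000 share passes to Tamsin's issue.
Tamsin's share (₹204,000) is divided into 2 shares of ₹102,000: Anna and Yseult each take ₹102,000.

Yseult receives 2/15 of the estate.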